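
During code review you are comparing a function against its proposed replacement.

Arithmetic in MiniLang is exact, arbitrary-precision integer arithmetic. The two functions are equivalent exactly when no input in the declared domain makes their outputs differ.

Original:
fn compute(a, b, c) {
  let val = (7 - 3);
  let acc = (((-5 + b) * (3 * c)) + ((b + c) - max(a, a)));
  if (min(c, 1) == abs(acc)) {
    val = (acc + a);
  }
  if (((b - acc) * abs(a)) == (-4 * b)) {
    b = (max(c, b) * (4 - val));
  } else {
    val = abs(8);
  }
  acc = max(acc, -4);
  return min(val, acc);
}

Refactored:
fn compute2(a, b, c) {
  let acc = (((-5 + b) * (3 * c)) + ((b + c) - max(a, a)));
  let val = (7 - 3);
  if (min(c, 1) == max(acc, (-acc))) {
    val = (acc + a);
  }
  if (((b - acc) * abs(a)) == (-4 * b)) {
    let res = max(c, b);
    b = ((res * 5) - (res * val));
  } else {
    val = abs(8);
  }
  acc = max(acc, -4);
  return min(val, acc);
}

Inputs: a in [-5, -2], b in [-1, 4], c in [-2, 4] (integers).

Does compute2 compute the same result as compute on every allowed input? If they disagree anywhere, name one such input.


The edit looks behavioral (`4` became `5`), but over these ranges it never changes the outcome; all 168 inputs agree.
verdict: equivalent


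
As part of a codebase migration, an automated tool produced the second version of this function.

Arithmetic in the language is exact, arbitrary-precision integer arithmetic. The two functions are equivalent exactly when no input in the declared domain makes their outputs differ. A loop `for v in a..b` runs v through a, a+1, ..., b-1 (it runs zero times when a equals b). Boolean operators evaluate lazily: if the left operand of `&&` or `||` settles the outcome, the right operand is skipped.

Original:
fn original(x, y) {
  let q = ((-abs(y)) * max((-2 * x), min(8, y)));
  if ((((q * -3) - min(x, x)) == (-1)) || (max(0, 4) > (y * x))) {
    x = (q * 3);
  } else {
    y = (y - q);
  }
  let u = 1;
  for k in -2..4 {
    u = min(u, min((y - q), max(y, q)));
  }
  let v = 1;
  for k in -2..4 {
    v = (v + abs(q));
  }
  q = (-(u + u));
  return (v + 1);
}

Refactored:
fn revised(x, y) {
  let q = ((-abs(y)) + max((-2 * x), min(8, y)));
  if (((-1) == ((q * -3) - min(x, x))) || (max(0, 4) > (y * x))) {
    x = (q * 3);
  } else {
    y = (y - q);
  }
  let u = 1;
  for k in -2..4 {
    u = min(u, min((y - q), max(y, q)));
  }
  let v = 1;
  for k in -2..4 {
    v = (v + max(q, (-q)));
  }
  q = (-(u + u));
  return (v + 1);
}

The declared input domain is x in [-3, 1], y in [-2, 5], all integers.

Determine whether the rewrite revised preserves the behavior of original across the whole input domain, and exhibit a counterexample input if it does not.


These are not equivalent — on x=-3, y=-2 the outputs split (74 vs 26).
original: q = -12; ((((q * -3) - min(x, x)) == (-1)) || (max(0, 4) > (y * x))) -> false; y = 10; u = 1; [k=-2]; u = 1; [k=-1]; u = 1; [k=0]; u = 1; [k=1]; u = 1; [k=2]; u = 1; [k=3]; u = 1; v = 1; [k=-2]; v = 13; [k=-1]; v = 25; [k=0]; v = 37; [k=1]; v = 49; [k=2]; v = 61; [k=3]; v = 73; q = -2; return 74
revised: q = 4; (((-1) == ((q * -3) - min(x, x))) || (max(0, 4) > (y * x))) -> false; y = -6; u = 1; [k=-2]; u = -10; [k=-1]; u = -10; [k=0]; u = -10; [k=1]; u = -10; [k=2]; u = -10; [k=3]; u = -10; v = 1; [k=-2]; v = 5; [k=-1]; v = 9; [k=0]; v = 13; [k=1]; v = 17; [k=2]; v = 21; [k=3]; v = 25; q = 20; return 26
verdict: not equivalent; witness: x=-3, y=-2


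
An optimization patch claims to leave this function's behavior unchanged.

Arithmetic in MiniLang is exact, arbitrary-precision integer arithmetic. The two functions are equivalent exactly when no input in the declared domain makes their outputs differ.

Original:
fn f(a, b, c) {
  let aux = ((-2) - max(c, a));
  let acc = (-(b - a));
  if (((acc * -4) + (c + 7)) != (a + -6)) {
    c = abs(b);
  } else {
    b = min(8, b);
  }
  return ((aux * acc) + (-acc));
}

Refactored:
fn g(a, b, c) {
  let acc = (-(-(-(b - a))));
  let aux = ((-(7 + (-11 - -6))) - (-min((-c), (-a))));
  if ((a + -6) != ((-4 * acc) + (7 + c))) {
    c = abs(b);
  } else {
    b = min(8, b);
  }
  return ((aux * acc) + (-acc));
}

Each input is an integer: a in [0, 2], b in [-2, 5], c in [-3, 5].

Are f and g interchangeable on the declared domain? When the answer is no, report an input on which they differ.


Reading the diff, among the changes: min/max/abs usage differs; arithmetic usage differs; constant usage differs.
Tracing a=1, b=1, c=1: f: aux := -3 | acc := 0 | (((acc * -4) + (c + 7)) != (a + -6)): true | c := 1 | result 0 | g: acc := 0 | aux := -3 | ((a + -6) != ((-4 * acc) + (7 + c))): true | c := 1 | result 0 — matching result 0.
Every one of the 216 inputs gives matching results.
verdict: equivalent


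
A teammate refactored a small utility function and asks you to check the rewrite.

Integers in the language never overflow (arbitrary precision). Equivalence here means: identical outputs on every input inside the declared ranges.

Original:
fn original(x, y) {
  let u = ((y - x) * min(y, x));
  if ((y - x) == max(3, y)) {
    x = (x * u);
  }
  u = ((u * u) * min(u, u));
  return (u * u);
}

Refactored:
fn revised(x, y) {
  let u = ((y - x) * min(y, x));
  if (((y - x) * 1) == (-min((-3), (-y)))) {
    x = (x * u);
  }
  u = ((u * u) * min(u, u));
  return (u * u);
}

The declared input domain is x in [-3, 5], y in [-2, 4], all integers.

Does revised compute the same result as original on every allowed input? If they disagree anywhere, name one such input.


Reading the diff, among the changes: min/max/abs usage differs; and constant usage differs; and arithmetic usage differs.
Tracing x=3, y=4: original: u=3, then ((y - x) == max(3, y)) is false, then u=27, then returns 729 | revised: u=3, then (((y - x) * 1) == (-min((-3), (-y)))) is false, then u=27, then returns 729 — matching result 729.
Every one of the 63 inputs gives matching results.
verdict: equivalent


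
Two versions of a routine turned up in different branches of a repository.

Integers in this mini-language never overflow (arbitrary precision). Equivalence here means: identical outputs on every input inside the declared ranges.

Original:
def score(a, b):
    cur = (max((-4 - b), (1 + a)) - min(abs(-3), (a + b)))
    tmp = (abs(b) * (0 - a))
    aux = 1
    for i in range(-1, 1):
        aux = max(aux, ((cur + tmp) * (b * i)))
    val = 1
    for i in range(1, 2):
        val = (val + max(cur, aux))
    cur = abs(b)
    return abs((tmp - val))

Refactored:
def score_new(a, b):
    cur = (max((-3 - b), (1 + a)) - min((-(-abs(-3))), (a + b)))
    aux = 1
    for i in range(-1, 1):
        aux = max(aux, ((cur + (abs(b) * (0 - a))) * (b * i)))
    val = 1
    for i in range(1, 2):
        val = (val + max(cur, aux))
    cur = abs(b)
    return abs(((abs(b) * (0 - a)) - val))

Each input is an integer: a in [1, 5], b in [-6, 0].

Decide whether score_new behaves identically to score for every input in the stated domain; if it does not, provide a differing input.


Not equivalent: a=1, b=-6 separates them (14 vs 19).
score: cur=7, then tmp=-6, then aux=1, then (i=-1), then aux=6, then (i=0), then aux=6, then val=1, then (i=1), then val=8, then cur=6, then returns 14
score_new: cur=8, then aux=1, then (i=-1), then aux=12, then (i=0), then aux=12, then val=1, then (i=1), then val=13, then cur=6, then returns 19
verdict: not equivalent; witness: a=1, b=-6


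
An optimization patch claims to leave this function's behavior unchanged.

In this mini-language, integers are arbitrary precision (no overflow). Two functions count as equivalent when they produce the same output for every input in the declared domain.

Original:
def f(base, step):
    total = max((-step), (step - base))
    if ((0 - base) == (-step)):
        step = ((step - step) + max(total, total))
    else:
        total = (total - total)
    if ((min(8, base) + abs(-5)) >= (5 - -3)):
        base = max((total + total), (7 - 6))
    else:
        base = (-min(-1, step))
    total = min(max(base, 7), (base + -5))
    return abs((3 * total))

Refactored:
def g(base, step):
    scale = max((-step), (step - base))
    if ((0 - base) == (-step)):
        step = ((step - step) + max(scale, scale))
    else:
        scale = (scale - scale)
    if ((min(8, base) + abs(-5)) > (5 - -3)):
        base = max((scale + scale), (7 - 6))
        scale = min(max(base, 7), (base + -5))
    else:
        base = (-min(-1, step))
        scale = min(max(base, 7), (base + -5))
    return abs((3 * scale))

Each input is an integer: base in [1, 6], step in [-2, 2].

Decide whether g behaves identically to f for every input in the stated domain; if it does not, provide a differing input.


Not equivalent: base=3, step=-2 separates them (12 vs 9).
f: total := 2 | ((0 - base) == (-step)): false | total := 0 | ((min(8, base) + abs(-5)) >= (5 - -3)): true | base := 1 | total := -4 | result 12
g: scale := 2 | ((0 - base) == (-step)): false | scale := 0 | ((min(8, base) + abs(-5)) > (5 - -3)): false | base := 2 | scale := -3 | result 9
verdict: not equivalent; witness: base=3, step=-2


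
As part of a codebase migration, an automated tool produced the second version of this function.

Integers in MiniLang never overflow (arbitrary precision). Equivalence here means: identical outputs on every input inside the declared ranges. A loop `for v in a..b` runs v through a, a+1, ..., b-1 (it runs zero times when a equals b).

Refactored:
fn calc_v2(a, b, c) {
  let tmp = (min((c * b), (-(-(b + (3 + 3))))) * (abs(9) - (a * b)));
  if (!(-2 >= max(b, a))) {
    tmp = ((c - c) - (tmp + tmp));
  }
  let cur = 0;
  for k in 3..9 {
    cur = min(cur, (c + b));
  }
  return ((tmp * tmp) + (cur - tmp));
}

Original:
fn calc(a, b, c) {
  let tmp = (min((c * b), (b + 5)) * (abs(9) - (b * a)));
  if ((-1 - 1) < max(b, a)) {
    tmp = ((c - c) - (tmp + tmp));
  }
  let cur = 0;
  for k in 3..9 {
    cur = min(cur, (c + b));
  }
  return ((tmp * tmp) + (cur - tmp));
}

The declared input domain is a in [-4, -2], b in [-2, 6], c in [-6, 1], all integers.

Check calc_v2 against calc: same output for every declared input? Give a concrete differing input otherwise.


These are not equivalent — on a=-4, b=-2, c=-6 the outputs split (-2 vs 4).
calc: tmp := 3 | ((-1 - 1) < max(b, a)): false | cur := 0 | iter k=3: | cur := -8 | iter k=4: | cur := -8 | iter k=5: | cur := -8 | iter k=6: | cur := -8 | iter k=7: | cur := -8 | iter k=8: | cur := -8 | result -2
calc_v2: tmp := 4 | (!(-2 >= max(b, a))): false | cur := 0 | iter k=3: | cur := -8 | iter k=4: | cur := -8 | iter k=5: | cur := -8 | iter k=6: | cur := -8 | iter k=7: | cur := -8 | iter k=8: | cur := -8 | result 4
verdict: not equivalent; witness: a=-4, b=-2, c=-6


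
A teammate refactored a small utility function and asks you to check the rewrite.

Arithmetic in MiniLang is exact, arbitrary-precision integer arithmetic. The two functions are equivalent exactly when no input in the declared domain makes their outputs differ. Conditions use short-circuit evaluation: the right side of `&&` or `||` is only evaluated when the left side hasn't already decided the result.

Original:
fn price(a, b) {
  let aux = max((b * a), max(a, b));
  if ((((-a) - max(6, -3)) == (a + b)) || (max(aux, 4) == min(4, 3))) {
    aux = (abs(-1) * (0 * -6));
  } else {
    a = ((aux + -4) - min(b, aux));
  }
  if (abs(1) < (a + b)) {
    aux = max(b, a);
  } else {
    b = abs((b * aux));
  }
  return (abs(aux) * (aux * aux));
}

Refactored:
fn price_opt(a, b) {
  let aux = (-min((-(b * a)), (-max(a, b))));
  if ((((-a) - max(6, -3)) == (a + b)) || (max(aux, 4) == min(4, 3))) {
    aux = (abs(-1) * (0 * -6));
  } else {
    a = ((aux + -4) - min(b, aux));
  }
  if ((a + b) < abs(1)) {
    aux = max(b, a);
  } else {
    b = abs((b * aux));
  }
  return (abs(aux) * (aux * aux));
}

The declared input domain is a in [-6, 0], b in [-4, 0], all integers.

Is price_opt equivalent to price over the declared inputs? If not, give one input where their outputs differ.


Evaluate both at a=-6, b=-3.
price: aux = 18; ((((-a) - max(6, -3)) == (a + b)) || (max(aux, 4) == min(4, 3))) -> false; a = 17; (abs(1) < (a + b)) -> true; aux = 17; return 4913
price_opt: aux = 18; ((((-a) - max(6, -3)) == (a + b)) || (max(aux, 4) == min(4, 3))) -> false; a = 17; ((a + b) < abs(1)) -> false; b = 54; return 5832
4913 and 5832 differ, so these are not the same function on this domain.
verdict: not equivalent; witness: a=-6, b=-3


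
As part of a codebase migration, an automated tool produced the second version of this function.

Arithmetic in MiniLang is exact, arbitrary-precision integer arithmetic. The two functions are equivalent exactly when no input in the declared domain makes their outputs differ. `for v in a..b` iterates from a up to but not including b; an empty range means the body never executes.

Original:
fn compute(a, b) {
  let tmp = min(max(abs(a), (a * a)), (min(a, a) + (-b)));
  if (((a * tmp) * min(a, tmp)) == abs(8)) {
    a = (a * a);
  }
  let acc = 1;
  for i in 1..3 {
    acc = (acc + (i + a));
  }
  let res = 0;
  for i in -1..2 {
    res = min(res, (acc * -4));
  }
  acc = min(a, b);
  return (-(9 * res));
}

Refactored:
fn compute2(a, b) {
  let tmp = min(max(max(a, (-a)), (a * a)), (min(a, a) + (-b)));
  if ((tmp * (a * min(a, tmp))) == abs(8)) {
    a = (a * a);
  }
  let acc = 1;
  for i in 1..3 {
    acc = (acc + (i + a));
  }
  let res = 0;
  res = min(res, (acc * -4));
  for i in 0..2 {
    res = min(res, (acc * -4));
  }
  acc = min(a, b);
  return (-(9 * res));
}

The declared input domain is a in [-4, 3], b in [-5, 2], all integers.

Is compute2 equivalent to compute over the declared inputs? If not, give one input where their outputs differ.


This is a faithful refactor — statement counts differ; also constant usage differs; also arithmetic usage differs; also loop structure differs; also min/max/abs usage differs, but the computed results match everywhere.
As a probe, take a=-2, b=-4: compute runs tmp = 2; (((a * tmp) * min(a, tmp)) == abs(8)) -> true; a = 4; acc = 1; [i=1]; acc = 6; [i=2]; acc = 12; res = 0; [i=-1]; res = -48; [i=0]; res = -48; [i=1]; res = -48; acc = -4; return 432; compute2 runs tmp = 2; ((tmp * (a * min(a, tmp))) == abs(8)) -> true; a = 4; acc = 1; [i=1]; acc = 6; [i=2]; acc = 12; res = 0; res = -48; [i=0]; res = -48; [i=1]; res = -48; acc = -4; return 432; both end at 432.
Sweeping the whole domain (64 inputs) finds no disagreement.
verdict: equivalent


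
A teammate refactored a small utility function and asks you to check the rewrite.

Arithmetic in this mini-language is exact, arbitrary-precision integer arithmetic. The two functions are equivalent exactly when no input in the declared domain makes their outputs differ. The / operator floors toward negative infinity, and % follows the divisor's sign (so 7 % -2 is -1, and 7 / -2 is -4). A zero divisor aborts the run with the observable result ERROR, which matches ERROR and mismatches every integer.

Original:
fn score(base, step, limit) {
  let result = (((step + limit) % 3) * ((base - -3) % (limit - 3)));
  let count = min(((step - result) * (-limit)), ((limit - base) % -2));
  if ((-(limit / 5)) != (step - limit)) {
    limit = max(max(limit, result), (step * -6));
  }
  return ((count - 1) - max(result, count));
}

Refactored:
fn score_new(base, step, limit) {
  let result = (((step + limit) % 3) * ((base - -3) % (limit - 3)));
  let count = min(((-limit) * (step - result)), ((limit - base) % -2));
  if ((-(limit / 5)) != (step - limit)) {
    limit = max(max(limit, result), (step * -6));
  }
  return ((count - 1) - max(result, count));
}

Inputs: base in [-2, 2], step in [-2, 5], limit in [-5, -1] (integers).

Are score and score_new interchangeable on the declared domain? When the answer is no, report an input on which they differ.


Behavior is preserved: although same computation, different form, the outputs never diverge.
Spot check at base=2, step=3, limit=-2 — score: result = 0; count = 0; ((-(limit / 5)) != (step - limit)) -> true; limit = 0; return -1. score_new: result = 0; count = 0; ((-(limit / 5)) != (step - limit)) -> true; limit = 0; return -1. Both give -1.
Checked all 200 inputs in the declared domain: the outputs agree on every one.
verdict: equivalent


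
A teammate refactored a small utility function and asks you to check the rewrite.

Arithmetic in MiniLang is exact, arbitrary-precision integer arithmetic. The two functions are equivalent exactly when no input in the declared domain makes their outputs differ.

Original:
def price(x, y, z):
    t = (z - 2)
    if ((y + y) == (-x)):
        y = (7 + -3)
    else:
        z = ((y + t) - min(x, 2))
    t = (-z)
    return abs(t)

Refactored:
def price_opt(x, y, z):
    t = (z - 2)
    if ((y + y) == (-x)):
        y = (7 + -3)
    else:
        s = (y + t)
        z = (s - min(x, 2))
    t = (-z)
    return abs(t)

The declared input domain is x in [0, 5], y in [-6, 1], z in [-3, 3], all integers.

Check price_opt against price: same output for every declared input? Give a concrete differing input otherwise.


Reading the diff, among the changes: statement counts differ; and local variable names differ.
Spot check at x=3, y=0, z=3 — price: t = 1; ((y + y) == (-x)) -> false; z = -1; t = 1; return 1. price_opt: t = 1; ((y + y) == (-x)) -> false; s = 1; z = -1; t = 1; return 1. Both give 1.
Across all 336 domain points the two functions coincide.
verdict: equivalent


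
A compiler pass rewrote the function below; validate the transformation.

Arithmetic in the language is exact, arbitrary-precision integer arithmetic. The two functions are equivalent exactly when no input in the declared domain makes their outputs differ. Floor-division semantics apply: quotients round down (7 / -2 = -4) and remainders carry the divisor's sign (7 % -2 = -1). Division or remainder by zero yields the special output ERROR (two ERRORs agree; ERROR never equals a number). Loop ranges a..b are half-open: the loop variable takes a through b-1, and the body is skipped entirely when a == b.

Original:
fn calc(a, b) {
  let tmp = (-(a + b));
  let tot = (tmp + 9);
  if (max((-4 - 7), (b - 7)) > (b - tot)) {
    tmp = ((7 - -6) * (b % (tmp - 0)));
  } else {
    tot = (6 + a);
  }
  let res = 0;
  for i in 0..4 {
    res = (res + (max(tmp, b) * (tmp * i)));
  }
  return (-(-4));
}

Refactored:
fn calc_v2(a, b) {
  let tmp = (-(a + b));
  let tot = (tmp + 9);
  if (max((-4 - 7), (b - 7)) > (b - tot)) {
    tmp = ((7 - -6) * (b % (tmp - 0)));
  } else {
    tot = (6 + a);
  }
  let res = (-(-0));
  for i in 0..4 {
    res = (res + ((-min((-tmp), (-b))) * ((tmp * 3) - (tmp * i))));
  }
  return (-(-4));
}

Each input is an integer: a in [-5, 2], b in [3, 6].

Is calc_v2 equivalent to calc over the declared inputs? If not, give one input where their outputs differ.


Behavior is preserved: although min/max/abs usage differs; also constant usage differs; also arithmetic usage differs, the outputs never diverge.
As a probe, take a=-4, b=4: calc runs tmp = 0; tot = 9; (max((-4 - 7), (b - 7)) > (b - tot)) -> true; division by zero -> ERROR; calc_v2 runs tmp = 0; tot = 9; (max((-4 - 7), (b - 7)) > (b - tot)) -> true; division by zero -> ERROR; both end at ERROR.
An exhaustive pass over the 32 declared inputs shows identical outputs.
verdict: equivalent


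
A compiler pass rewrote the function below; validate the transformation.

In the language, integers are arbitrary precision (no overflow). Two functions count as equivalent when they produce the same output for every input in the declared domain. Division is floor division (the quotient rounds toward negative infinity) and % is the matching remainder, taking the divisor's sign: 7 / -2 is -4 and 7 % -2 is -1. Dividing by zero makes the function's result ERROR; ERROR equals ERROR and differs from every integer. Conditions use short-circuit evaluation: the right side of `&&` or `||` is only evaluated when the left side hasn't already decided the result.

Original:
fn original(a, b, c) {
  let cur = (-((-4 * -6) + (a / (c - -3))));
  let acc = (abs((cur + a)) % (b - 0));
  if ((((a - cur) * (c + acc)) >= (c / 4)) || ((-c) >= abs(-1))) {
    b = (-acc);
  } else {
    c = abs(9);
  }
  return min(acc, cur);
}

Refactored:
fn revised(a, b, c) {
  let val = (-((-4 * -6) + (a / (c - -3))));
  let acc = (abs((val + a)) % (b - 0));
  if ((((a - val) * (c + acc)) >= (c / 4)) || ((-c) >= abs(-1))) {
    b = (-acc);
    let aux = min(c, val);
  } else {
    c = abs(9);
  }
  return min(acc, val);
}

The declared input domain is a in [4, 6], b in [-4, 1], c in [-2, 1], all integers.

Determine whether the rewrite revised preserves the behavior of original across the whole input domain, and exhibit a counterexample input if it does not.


The two versions differ — the changes include min/max/abs usage differs; and statement counts differ; and local variable names differ.
One worked example (a=4, b=-2, c=-1) — original: cur := -26 | acc := 0 | ((((a - cur) * (c + acc)) >= (c / 4)) || ((-c) >= abs(-1))): true | b := 0 | result -26; revised: val := -26 | acc := 0 | ((((a - val) * (c + acc)) >= (c / 4)) || ((-c) >= abs(-1))): true | b := 0 | aux := -26 | result -26; agreement on -26.
Every one of the 72 inputs gives matching results.
verdict: equivalent


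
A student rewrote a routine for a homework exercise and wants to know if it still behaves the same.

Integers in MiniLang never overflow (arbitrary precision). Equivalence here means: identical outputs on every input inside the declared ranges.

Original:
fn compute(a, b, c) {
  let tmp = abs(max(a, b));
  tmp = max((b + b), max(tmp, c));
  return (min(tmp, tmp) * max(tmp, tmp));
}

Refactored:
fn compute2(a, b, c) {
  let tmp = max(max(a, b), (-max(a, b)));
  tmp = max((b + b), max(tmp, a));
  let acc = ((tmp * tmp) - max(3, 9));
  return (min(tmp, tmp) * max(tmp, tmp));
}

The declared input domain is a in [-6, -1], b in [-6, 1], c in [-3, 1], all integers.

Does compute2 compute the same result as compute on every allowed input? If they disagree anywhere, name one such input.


Take a=-6, b=0, c=1.
compute: tmp=0, then tmp=1, then returns 1
compute2: tmp=0, then tmp=0, then acc=-9, then returns 0
1 != 0, so the rewrite changes behavior.
verdict: not equivalent; witness: a=-6, b=0, c=1


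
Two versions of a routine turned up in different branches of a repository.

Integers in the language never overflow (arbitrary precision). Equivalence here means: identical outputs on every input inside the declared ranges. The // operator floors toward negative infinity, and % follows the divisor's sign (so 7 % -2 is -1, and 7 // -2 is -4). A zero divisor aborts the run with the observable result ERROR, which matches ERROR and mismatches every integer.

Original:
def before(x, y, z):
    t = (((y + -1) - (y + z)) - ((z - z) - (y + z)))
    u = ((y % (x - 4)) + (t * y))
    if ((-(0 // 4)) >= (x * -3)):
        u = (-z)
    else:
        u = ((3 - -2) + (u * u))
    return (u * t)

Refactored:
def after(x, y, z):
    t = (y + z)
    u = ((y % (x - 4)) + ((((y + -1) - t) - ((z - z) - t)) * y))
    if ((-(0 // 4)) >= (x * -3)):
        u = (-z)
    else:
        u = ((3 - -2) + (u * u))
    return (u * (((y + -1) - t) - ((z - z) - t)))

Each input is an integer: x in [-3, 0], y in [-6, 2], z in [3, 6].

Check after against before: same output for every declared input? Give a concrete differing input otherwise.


This is a faithful refactor — constant usage differs; and arithmetic usage differs, but the computed results match everywhere.
One worked example (x=0, y=-6, z=5) — before: t=-7, then u=40, then ((-(0 // 4)) >= (x * -3)) is true, then u=-5, then returns 35; after: t=-1, then u=40, then ((-(0 // 4)) >= (x * -3)) is true, then u=-5, then returns 35; agreement on 35.
Checked all 144 inputs in the declared domain: the outputs agree on every one.
verdict: equivalent


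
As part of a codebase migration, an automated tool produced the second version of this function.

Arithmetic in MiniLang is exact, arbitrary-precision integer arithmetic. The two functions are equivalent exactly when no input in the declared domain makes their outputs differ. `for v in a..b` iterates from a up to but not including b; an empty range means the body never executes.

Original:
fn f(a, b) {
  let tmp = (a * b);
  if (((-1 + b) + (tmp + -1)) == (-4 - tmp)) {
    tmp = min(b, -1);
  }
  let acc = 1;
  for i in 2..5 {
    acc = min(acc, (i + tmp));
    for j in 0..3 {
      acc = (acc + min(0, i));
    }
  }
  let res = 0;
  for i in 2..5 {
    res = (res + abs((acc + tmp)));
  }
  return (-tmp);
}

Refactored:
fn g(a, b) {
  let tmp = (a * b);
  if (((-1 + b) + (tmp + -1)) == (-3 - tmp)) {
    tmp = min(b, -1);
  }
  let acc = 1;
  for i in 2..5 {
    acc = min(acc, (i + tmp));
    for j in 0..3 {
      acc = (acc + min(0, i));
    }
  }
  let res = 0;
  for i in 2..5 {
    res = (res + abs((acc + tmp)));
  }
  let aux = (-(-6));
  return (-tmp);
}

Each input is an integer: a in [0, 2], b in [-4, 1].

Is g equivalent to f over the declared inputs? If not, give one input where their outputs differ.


Evaluate both at a=0, b=-2.
f: tmp := 0 | (((-1 + b) + (tmp + -1)) == (-4 - tmp)): true | tmp := -2 | acc := 1 | iter i=2: | acc := 0 | iter j=0: | acc := 0 | iter j=1: | acc := 0 | iter j=2: | acc := 0 | iter i=3: | acc := 0 | iter j=0: | acc := 0 | iter j=1: | acc := 0 | iter j=2: | acc := 0 | iter i=4: | acc := 0 | iter j=0: | acc := 0 | iter j=1: | acc := 0 | iter j=2: | acc := 0 | res := 0 | iter i=2: | res := 2 | iter i=3: | res := 4 | iter i=4: | res := 6 | result 2
g: tmp := 0 | (((-1 + b) + (tmp + -1)) == (-3 - tmp)): false | acc := 1 | iter i=2: | acc := 1 | iter j=0: | acc := 1 | iter j=1: | acc := 1 | iter j=2: | acc := 1 | iter i=3: | acc := 1 | iter j=0: | acc := 1 | iter j=1: | acc := 1 | iter j=2: | acc := 1 | iter i=4: | acc := 1 | iter j=0: | acc := 1 | iter j=1: | acc := 1 | iter j=2: | acc := 1 | res := 0 | iter i=2: | res := 1 | iter i=3: | res := 2 | iter i=4: | res := 3 | aux := 6 | result 0
2 vs 0 — the two versions disagree here.
verdict: not equivalent; witness: a=0, b=-2


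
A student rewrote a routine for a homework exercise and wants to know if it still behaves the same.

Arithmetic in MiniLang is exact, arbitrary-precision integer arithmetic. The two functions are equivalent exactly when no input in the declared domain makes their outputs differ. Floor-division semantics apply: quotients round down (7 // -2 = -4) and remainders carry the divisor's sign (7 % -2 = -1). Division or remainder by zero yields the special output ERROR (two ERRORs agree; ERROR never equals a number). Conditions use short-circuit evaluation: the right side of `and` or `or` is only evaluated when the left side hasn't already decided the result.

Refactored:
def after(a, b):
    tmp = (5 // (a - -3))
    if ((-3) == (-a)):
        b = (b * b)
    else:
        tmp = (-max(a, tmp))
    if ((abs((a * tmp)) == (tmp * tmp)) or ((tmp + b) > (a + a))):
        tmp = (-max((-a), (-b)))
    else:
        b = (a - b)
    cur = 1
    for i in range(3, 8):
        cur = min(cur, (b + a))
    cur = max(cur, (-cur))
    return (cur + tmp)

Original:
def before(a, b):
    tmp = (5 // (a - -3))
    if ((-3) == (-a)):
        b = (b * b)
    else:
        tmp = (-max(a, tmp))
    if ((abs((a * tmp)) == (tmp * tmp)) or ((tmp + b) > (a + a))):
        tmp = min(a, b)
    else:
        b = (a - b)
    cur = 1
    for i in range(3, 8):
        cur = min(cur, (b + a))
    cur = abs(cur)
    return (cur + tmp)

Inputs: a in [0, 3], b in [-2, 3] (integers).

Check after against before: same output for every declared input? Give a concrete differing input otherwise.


This is a faithful refactor — min/max/abs usage differs, but the computed results match everywhere.
Spot check at a=0, b=-1 — before: tmp becomes 1; next ((-3) == (-a)) evaluates to false; next tmp becomes -1; next ((abs((a * tmp)) == (tmp * tmp)) or ((tmp + b) > (a + a))) evaluates to false; next b becomes 1; next cur becomes 1; next at i=3:; next cur becomes 1; next at i=4:; next cur becomes 1; next at i=5:; next cur becomes 1; next at i=6:; next cur becomes 1; next at i=7:; next cur becomes 1; next cur becomes 1; next final value 0. after: tmp becomes 1; next ((-3) == (-a)) evaluates to false; next tmp becomes -1; next ((abs((a * tmp)) == (tmp * tmp)) or ((tmp + b) > (a + a))) evaluates to false; next b becomes 1; next cur becomes 1; next at i=3:; next cur becomes 1; next at i=4:; next cur becomes 1; next at i=5:; next cur becomes 1; next at i=6:; next cur becomes 1; next at i=7:; next cur becomes 1; next cur becomes 1; next final value 0. Both give 0.
An exhaustive pass over the 24 declared inputs shows identical outputs.
verdict: equivalent


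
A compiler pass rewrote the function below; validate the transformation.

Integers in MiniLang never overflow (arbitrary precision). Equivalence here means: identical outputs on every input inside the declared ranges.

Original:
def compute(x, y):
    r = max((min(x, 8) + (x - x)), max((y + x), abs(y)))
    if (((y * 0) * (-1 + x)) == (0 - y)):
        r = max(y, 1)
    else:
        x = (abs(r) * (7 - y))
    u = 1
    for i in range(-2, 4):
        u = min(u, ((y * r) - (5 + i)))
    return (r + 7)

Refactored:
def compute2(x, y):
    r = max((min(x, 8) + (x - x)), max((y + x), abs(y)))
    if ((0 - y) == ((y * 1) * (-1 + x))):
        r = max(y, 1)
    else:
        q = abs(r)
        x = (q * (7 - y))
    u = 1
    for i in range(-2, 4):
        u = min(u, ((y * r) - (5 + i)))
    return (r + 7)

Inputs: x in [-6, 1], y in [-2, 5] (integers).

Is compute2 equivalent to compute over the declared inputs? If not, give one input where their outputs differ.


There is a counterexample at x=0, y=-2: 9 on one side, 8 on the other.
compute: r = 2; (((y * 0) * (-1 + x)) == (0 - y)) -> false; x = 18; u = 1; [i=-2]; u = -7; [i=-1]; u = -8; [i=0]; u = -9; [i=1]; u = -10; [i=2]; u = -11; [i=3]; u = -12; return 9
compute2: r = 2; ((0 - y) == ((y * 1) * (-1 + x))) -> true; r = 1; u = 1; [i=-2]; u = -5; [i=-1]; u = -6; [i=0]; u = -7; [i=1]; u = -8; [i=2]; u = -9; [i=3]; u = -10; return 8
verdict: not equivalent; witness: x=0, y=-2


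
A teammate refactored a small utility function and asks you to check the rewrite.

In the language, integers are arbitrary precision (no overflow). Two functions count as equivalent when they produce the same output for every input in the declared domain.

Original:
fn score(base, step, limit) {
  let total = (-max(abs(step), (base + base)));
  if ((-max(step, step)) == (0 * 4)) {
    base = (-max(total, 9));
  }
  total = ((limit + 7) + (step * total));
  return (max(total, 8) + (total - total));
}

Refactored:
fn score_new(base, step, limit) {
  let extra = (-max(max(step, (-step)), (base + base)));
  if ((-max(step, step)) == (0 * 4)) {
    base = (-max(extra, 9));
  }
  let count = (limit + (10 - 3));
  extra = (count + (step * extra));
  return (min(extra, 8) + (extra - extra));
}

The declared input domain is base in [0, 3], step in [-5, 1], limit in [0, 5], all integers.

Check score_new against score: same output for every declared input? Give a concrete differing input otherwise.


Consider the input base=0, step=-5, limit=0.
score: total = -5; ((-max(step, step)) == (0 * 4)) -> false; total = 32; return 32
score_new: extra = -5; ((-max(step, step)) == (0 * 4)) -> false; count = 7; extra = 32; return 8
32 against 8: the behavior changed.
verdict: not equivalent; witness: base=0, step=-5, limit=0


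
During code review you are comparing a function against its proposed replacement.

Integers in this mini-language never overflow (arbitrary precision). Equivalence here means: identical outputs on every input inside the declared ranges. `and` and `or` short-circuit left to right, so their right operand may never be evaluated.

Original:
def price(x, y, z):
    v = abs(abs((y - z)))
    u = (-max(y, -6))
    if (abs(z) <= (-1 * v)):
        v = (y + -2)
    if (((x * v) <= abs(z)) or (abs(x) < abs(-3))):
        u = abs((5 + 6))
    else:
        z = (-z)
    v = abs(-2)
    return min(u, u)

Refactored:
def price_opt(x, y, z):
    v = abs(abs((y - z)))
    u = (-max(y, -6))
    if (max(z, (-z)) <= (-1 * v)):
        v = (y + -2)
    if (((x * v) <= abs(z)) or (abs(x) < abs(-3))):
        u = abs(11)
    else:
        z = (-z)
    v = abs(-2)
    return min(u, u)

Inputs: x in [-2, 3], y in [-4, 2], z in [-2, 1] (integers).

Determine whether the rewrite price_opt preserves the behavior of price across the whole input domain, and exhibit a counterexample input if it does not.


Equivalent — the differences include constant usage differs, and min/max/abs usage differs, and arithmetic usage differs, yet no declared input distinguishes the two.
Spot check at x=1, y=1, z=0 — price: v := 1 | u := -1 | (abs(z) <= (-1 * v)): false | (((x * v) <= abs(z)) or (abs(x) < abs(-3))): true | u := 11 | v := 2 | result 11. price_opt: v := 1 | u := -1 | (max(z, (-z)) <= (-1 * v)): false | (((x * v) <= abs(z)) or (abs(x) < abs(-3))): true | u := 11 | v := 2 | result 11. Both give 11.
An exhaustive pass over the 168 declared inputs shows identical outputs.
verdict: equivalent


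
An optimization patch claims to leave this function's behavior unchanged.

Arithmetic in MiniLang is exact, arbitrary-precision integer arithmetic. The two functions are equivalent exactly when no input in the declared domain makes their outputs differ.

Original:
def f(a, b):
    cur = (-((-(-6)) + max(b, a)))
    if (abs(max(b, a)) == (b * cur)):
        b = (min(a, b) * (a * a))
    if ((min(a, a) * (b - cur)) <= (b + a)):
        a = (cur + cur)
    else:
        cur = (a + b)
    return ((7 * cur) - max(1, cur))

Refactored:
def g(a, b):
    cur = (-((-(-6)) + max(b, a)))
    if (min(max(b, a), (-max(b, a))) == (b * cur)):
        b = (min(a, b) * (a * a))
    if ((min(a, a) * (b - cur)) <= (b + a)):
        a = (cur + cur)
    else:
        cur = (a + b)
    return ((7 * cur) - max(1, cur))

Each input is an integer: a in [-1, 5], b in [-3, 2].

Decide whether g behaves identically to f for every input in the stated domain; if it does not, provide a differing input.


Equivalent. The suspicious-looking change has no observable effect anywhere in the declared ranges.
Checked all 42 inputs in the declared domain: the outputs agree on every one.
Spot check at a=4, b=-1 — f: cur = -10; (abs(max(b, a)) == (b * cur)) -> false; ((min(a, a) * (b - cur)) <= (b + a)) -> false; cur = 3; return 18. g: cur = -10; (min(max(b, a), (-max(b, a))) == (b * cur)) -> false; ((min(a, a) * (b - cur)) <= (b + a)) -> false; cur = 3; return 18. Both give 18.
verdict: equivalent


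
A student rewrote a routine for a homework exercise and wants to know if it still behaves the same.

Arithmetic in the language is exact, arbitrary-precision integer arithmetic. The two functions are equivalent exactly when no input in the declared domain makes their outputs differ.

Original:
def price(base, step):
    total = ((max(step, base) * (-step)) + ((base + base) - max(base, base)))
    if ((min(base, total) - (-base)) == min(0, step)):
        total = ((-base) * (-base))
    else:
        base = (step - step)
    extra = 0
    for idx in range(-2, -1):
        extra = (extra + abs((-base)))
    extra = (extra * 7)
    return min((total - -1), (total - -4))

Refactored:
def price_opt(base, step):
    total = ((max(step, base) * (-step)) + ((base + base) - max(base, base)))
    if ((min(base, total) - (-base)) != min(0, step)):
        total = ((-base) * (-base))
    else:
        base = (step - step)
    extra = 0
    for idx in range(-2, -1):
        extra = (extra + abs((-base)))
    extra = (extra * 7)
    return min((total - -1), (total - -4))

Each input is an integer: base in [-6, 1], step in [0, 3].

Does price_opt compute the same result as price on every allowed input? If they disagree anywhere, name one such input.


Not equivalent: base=-6, step=0 separates them (-5 vs 37).
price: total = -6; ((min(base, total) - (-base)) == min(0, step)) -> false; base = 0; extra = 0; [idx=-2]; extra = 0; extra = 0; return -5
price_opt: total = -6; ((min(base, total) - (-base)) != min(0, step)) -> true; total = 36; extra = 0; [idx=-2]; extra = 6; extra = 42; return 37
verdict: not equivalent; witness: base=-6, step=0


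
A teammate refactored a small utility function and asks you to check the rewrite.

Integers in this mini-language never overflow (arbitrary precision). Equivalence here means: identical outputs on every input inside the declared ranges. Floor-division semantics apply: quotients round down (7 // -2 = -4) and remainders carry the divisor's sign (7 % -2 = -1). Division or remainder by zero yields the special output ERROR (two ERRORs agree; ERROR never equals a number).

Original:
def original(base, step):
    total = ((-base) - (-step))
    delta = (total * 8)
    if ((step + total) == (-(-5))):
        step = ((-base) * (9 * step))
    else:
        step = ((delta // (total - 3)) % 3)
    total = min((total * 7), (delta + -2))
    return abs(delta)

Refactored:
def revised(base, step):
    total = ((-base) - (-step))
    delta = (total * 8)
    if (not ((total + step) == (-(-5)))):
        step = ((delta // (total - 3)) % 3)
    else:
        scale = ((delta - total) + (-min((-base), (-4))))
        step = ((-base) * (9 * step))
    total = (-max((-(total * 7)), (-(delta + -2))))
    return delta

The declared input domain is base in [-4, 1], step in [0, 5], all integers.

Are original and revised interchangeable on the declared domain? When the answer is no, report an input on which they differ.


These are not equivalent — on base=1, step=0 the outputs split (8 vs -8).
original: total=-1, then delta=-8, then ((step + total) == (-(-5))) is false, then step=2, then total=-10, then returns 8
revised: total=-1, then delta=-8, then (not ((total + step) == (-(-5)))) is true, then step=2, then total=-10, then returns -8
verdict: not equivalent; witness: base=1, step=0


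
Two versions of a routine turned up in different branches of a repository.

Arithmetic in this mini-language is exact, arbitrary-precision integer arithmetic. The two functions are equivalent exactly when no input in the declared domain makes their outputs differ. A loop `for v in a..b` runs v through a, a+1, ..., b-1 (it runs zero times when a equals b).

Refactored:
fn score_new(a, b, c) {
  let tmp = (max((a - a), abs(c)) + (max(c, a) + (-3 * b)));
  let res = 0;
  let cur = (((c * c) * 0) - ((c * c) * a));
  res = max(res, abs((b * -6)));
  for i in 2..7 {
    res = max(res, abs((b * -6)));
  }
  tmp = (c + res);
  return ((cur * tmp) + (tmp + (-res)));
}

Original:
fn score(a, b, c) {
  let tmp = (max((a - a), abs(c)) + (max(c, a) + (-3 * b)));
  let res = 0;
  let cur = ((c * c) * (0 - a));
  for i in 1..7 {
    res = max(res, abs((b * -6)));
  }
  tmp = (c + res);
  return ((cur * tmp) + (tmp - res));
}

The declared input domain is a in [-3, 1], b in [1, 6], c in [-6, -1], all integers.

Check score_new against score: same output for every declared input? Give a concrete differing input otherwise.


Behavior is preserved: although min/max/abs usage differs; arithmetic usage differs; loop structure differs; statement counts differ; constant usage differs, the outputs never diverge.
Spot check at a=0, b=2, c=-1 — score: tmp = -5; res = 0; cur = 0; [i=1]; res = 12; [i=2]; res = 12; [i=3]; res = 12; [i=4]; res = 12; [i=5]; res = 12; [i=6]; res = 12; tmp = 11; return -1. score_new: tmp = -5; res = 0; cur = 0; res = 12; [i=2]; res = 12; [i=3]; res = 12; [i=4]; res = 12; [i=5]; res = 12; [i=6]; res = 12; tmp = 11; return -1. Both give -1.
Checked all 180 inputs in the declared domain: the outputs agree on every one.
verdict: equivalent


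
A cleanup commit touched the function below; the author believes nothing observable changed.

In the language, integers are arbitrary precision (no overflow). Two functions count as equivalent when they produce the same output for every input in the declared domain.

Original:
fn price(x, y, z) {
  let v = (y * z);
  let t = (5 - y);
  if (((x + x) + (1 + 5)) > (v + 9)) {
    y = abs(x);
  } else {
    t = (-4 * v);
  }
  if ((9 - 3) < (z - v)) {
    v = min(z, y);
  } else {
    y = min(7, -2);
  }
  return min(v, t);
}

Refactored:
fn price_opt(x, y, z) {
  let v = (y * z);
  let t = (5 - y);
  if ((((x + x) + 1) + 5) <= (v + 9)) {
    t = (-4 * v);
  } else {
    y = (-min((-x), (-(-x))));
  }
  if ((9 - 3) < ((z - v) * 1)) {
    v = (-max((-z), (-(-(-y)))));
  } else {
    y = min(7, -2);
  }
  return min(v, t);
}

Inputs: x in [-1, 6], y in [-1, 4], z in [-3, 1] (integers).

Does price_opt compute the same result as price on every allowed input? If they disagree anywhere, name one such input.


Behavior is preserved: although constant usage differs, plus comparison usage differs, plus arithmetic usage differs, plus min/max/abs usage differs, the outputs never diverge.
Tracing x=6, y=4, z=0: price: v = 0; t = 1; (((x + x) + (1 + 5)) > (v + 9)) -> true; y = 6; ((9 - 3) < (z - v)) -> false; y = -2; return 0 | price_opt: v = 0; t = 1; ((((x + x) + 1) + 5) <= (v + 9)) -> false; y = 6; ((9 - 3) < ((z - v) * 1)) -> false; y = -2; return 0 — matching result 0.
Across all 240 domain points the two functions coincide.
verdict: equivalent
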